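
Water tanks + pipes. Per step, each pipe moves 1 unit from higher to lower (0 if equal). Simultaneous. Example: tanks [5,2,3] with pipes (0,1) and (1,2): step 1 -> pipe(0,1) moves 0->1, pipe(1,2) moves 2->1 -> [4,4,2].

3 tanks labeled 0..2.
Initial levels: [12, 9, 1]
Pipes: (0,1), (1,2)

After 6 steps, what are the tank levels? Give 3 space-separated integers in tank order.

Answer: 8 7 7

Derivation:
Step 1: flows [0->1,1->2] -> levels [11 9 2]
Step 2: flows [0->1,1->2] -> levels [10 9 3]
Step 3: flows [0->1,1->2] -> levels [9 9 4]
Step 4: flows [0=1,1->2] -> levels [9 8 5]
Step 5: flows [0->1,1->2] -> levels [8 8 6]
Step 6: flows [0=1,1->2] -> levels [8 7 7]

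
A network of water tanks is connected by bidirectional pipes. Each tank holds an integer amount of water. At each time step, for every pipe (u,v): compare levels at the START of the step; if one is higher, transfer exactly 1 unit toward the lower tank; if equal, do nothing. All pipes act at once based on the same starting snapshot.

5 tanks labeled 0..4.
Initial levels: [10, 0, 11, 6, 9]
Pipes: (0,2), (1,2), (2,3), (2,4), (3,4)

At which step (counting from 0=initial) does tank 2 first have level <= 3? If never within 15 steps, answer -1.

Step 1: flows [2->0,2->1,2->3,2->4,4->3] -> levels [11 1 7 8 9]
Step 2: flows [0->2,2->1,3->2,4->2,4->3] -> levels [10 2 9 8 7]
Step 3: flows [0->2,2->1,2->3,2->4,3->4] -> levels [9 3 7 8 9]
Step 4: flows [0->2,2->1,3->2,4->2,4->3] -> levels [8 4 9 8 7]
Step 5: flows [2->0,2->1,2->3,2->4,3->4] -> levels [9 5 5 8 9]
Step 6: flows [0->2,1=2,3->2,4->2,4->3] -> levels [8 5 8 8 7]
Step 7: flows [0=2,2->1,2=3,2->4,3->4] -> levels [8 6 6 7 9]
Step 8: flows [0->2,1=2,3->2,4->2,4->3] -> levels [7 6 9 7 7]
Step 9: flows [2->0,2->1,2->3,2->4,3=4] -> levels [8 7 5 8 8]
Step 10: flows [0->2,1->2,3->2,4->2,3=4] -> levels [7 6 9 7 7]
  -> period-2 cycle (repeats step 8); tank 2 never drops to <=3
Tank 2 never reaches <=3 within 15 steps

Answer: -1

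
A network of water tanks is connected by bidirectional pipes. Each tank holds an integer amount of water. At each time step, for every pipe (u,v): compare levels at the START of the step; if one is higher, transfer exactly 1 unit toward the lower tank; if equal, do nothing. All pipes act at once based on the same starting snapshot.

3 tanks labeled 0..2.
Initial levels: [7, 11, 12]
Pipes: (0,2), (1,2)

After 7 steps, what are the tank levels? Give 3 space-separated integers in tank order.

Answer: 10 10 10

Derivation:
Step 1: flows [2->0,2->1] -> levels [8 12 10]
Step 2: flows [2->0,1->2] -> levels [9 11 10]
Step 3: flows [2->0,1->2] -> levels [10 10 10]
Step 4: flows [0=2,1=2] -> levels [10 10 10]
  -> stable; steps 5..7 unchanged -> [10 10 10]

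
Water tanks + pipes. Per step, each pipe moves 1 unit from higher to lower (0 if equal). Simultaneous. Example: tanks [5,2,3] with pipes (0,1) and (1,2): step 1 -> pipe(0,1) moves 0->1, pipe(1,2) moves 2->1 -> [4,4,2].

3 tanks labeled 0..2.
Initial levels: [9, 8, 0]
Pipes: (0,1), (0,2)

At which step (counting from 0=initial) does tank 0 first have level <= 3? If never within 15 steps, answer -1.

Answer: -1

Derivation:
Step 1: flows [0->1,0->2] -> levels [7 9 1]
Step 2: flows [1->0,0->2] -> levels [7 8 2]
Step 3: flows [1->0,0->2] -> levels [7 7 3]
Step 4: flows [0=1,0->2] -> levels [6 7 4]
Step 5: flows [1->0,0->2] -> levels [6 6 5]
Step 6: flows [0=1,0->2] -> levels [5 6 6]
Step 7: flows [1->0,2->0] -> levels [7 5 5]
Step 8: flows [0->1,0->2] -> levels [5 6 6]
  -> period-2 cycle (repeats step 6); tank 0 never drops to <=3
Tank 0 never reaches <=3 within 15 steps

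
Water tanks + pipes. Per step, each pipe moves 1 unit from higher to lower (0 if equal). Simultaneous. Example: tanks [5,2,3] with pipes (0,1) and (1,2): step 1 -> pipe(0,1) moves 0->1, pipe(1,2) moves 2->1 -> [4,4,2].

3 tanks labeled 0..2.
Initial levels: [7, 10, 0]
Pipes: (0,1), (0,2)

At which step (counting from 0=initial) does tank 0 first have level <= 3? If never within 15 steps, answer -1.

Answer: -1

Derivation:
Step 1: flows [1->0,0->2] -> levels [7 9 1]
Step 2: flows [1->0,0->2] -> levels [7 8 2]
Step 3: flows [1->0,0->2] -> levels [7 7 3]
Step 4: flows [0=1,0->2] -> levels [6 7 4]
Step 5: flows [1->0,0->2] -> levels [6 6 5]
Step 6: flows [0=1,0->2] -> levels [5 6 6]
Step 7: flows [1->0,2->0] -> levels [7 5 5]
Step 8: flows [0->1,0->2] -> levels [5 6 6]
  -> period-2 cycle (repeats step 6); tank 0 never drops to <=3
Tank 0 never reaches <=3 within 15 steps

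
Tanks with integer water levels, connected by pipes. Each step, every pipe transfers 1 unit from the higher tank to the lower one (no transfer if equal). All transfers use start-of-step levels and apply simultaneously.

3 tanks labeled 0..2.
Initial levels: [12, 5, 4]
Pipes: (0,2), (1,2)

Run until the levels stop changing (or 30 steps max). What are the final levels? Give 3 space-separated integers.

Step 1: flows [0->2,1->2] -> levels [11 4 6]
Step 2: flows [0->2,2->1] -> levels [10 5 6]
Step 3: flows [0->2,2->1] -> levels [9 6 6]
Step 4: flows [0->2,1=2] -> levels [8 6 7]
Step 5: flows [0->2,2->1] -> levels [7 7 7]
Step 6: flows [0=2,1=2] -> levels [7 7 7]
  -> stable (no change)

Answer: 7 7 7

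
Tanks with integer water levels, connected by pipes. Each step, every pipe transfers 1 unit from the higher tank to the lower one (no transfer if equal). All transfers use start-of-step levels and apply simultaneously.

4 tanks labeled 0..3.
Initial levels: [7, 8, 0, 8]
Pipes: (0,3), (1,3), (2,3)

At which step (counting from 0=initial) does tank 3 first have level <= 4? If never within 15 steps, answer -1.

Step 1: flows [3->0,1=3,3->2] -> levels [8 8 1 6]
Step 2: flows [0->3,1->3,3->2] -> levels [7 7 2 7]
Step 3: flows [0=3,1=3,3->2] -> levels [7 7 3 6]
Step 4: flows [0->3,1->3,3->2] -> levels [6 6 4 7]
Step 5: flows [3->0,3->1,3->2] -> levels [7 7 5 4]
Tank 3 first reaches <=4 at step 5

Answer: 5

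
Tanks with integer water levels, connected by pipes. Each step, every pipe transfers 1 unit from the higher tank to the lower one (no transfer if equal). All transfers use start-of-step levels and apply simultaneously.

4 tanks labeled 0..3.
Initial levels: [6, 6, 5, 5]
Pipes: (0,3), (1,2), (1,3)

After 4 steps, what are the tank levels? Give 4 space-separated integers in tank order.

Step 1: flows [0->3,1->2,1->3] -> levels [5 4 6 7]
Step 2: flows [3->0,2->1,3->1] -> levels [6 6 5 5]
  -> period-2 cycle: step 2 state = step 0 state
  -> state at step 4: (4-0) mod 2 = 0, same as step 0 -> [6 6 5 5]

Answer: 6 6 5 5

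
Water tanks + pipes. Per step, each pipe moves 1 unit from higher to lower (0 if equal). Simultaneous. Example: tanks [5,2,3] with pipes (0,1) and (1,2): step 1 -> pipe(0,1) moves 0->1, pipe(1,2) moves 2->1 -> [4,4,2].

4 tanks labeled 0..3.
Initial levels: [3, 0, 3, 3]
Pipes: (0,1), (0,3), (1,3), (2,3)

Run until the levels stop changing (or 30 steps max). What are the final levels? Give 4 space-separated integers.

Step 1: flows [0->1,0=3,3->1,2=3] -> levels [2 2 3 2]
Step 2: flows [0=1,0=3,1=3,2->3] -> levels [2 2 2 3]
Step 3: flows [0=1,3->0,3->1,3->2] -> levels [3 3 3 0]
Step 4: flows [0=1,0->3,1->3,2->3] -> levels [2 2 2 3]
  -> period-2 cycle: step 4 state = step 2 state; never stabilizes
  -> state at step 30: (30-2) mod 2 = 0, same as step 2 -> [2 2 2 3]

Answer: 2 2 2 3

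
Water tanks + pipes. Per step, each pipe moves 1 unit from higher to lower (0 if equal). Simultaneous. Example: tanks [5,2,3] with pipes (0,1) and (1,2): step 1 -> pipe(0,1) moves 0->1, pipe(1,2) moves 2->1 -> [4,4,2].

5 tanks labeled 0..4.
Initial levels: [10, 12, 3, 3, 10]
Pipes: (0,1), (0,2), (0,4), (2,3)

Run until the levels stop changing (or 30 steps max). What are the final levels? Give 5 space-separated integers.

Step 1: flows [1->0,0->2,0=4,2=3] -> levels [10 11 4 3 10]
Step 2: flows [1->0,0->2,0=4,2->3] -> levels [10 10 4 4 10]
Step 3: flows [0=1,0->2,0=4,2=3] -> levels [9 10 5 4 10]
Step 4: flows [1->0,0->2,4->0,2->3] -> levels [10 9 5 5 9]
Step 5: flows [0->1,0->2,0->4,2=3] -> levels [7 10 6 5 10]
Step 6: flows [1->0,0->2,4->0,2->3] -> levels [8 9 6 6 9]
Step 7: flows [1->0,0->2,4->0,2=3] -> levels [9 8 7 6 8]
Step 8: flows [0->1,0->2,0->4,2->3] -> levels [6 9 7 7 9]
Step 9: flows [1->0,2->0,4->0,2=3] -> levels [9 8 6 7 8]
Step 10: flows [0->1,0->2,0->4,3->2] -> levels [6 9 8 6 9]
Step 11: flows [1->0,2->0,4->0,2->3] -> levels [9 8 6 7 8]
  -> period-2 cycle: step 11 state = step 9 state; never stabilizes
  -> state at step 30: (30-9) mod 2 = 1, same as step 10 -> [6 9 8 6 9]

Answer: 6 9 8 6 9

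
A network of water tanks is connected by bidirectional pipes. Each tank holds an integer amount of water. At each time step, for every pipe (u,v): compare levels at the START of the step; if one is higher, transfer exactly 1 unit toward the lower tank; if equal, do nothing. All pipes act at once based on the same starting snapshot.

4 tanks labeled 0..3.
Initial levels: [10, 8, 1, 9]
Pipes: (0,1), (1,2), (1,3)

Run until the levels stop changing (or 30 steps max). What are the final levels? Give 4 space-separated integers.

Answer: 8 5 7 8

Derivation:
Step 1: flows [0->1,1->2,3->1] -> levels [9 9 2 8]
Step 2: flows [0=1,1->2,1->3] -> levels [9 7 3 9]
Step 3: flows [0->1,1->2,3->1] -> levels [8 8 4 8]
Step 4: flows [0=1,1->2,1=3] -> levels [8 7 5 8]
Step 5: flows [0->1,1->2,3->1] -> levels [7 8 6 7]
Step 6: flows [1->0,1->2,1->3] -> levels [8 5 7 8]
Step 7: flows [0->1,2->1,3->1] -> levels [7 8 6 7]
  -> period-2 cycle: step 7 state = step 5 state; never stabilizes
  -> state at step 30: (30-5) mod 2 = 1, same as step 6 -> [8 5 7 8]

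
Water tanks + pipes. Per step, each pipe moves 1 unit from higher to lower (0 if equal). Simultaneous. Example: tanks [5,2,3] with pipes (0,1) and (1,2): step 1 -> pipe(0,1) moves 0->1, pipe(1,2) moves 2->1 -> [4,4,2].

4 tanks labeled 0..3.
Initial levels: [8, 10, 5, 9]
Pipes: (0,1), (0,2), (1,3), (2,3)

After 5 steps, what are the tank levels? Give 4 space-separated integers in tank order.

Step 1: flows [1->0,0->2,1->3,3->2] -> levels [8 8 7 9]
Step 2: flows [0=1,0->2,3->1,3->2] -> levels [7 9 9 7]
Step 3: flows [1->0,2->0,1->3,2->3] -> levels [9 7 7 9]
Step 4: flows [0->1,0->2,3->1,3->2] -> levels [7 9 9 7]
  -> period-2 cycle: step 4 state = step 2 state
  -> state at step 5: (5-2) mod 2 = 1, same as step 3 -> [9 7 7 9]

Answer: 9 7 7 9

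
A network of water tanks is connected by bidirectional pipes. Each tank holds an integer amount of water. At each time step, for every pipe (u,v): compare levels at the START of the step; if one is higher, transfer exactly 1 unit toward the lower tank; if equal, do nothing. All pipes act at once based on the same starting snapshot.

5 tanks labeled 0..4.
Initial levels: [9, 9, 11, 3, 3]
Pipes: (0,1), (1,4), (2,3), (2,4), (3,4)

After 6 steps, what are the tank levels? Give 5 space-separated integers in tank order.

Answer: 7 9 7 7 5

Derivation:
Step 1: flows [0=1,1->4,2->3,2->4,3=4] -> levels [9 8 9 4 5]
Step 2: flows [0->1,1->4,2->3,2->4,4->3] -> levels [8 8 7 6 6]
Step 3: flows [0=1,1->4,2->3,2->4,3=4] -> levels [8 7 5 7 8]
Step 4: flows [0->1,4->1,3->2,4->2,4->3] -> levels [7 9 7 7 5]
Step 5: flows [1->0,1->4,2=3,2->4,3->4] -> levels [8 7 6 6 8]
Step 6: flows [0->1,4->1,2=3,4->2,4->3] -> levels [7 9 7 7 5]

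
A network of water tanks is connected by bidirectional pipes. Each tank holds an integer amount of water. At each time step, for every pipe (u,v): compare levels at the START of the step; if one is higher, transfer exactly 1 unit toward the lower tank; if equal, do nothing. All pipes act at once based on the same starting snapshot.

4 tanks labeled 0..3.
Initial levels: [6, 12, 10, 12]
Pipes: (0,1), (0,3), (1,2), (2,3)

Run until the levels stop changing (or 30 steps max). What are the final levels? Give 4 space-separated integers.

Answer: 10 10 10 10

Derivation:
Step 1: flows [1->0,3->0,1->2,3->2] -> levels [8 10 12 10]
Step 2: flows [1->0,3->0,2->1,2->3] -> levels [10 10 10 10]
Step 3: flows [0=1,0=3,1=2,2=3] -> levels [10 10 10 10]
  -> stable (no change)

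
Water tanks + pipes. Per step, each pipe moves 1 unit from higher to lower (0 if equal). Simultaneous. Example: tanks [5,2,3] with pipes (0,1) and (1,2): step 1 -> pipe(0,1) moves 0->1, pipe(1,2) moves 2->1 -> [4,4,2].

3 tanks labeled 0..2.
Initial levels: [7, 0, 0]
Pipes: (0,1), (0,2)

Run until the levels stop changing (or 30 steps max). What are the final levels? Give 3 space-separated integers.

Answer: 3 2 2

Derivation:
Step 1: flows [0->1,0->2] -> levels [5 1 1]
Step 2: flows [0->1,0->2] -> levels [3 2 2]
Step 3: flows [0->1,0->2] -> levels [1 3 3]
Step 4: flows [1->0,2->0] -> levels [3 2 2]
  -> period-2 cycle: step 4 state = step 2 state; never stabilizes
  -> state at step 30: (30-2) mod 2 = 0, same as step 2 -> [3 2 2]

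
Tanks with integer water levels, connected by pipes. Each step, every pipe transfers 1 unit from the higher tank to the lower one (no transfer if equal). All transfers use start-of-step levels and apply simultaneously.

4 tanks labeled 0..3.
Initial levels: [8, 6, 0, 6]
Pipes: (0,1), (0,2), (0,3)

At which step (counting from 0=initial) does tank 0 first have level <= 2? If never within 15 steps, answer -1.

Answer: -1

Derivation:
Step 1: flows [0->1,0->2,0->3] -> levels [5 7 1 7]
Step 2: flows [1->0,0->2,3->0] -> levels [6 6 2 6]
Step 3: flows [0=1,0->2,0=3] -> levels [5 6 3 6]
Step 4: flows [1->0,0->2,3->0] -> levels [6 5 4 5]
Step 5: flows [0->1,0->2,0->3] -> levels [3 6 5 6]
Step 6: flows [1->0,2->0,3->0] -> levels [6 5 4 5]
  -> period-2 cycle (repeats step 4); tank 0 never drops to <=2
Tank 0 never reaches <=2 within 15 steps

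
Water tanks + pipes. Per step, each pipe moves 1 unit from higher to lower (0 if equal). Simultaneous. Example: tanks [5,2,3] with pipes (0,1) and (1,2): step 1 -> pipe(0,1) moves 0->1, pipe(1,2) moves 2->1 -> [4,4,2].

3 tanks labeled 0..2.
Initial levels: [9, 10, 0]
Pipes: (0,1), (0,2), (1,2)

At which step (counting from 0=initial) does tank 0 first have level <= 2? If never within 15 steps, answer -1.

Step 1: flows [1->0,0->2,1->2] -> levels [9 8 2]
Step 2: flows [0->1,0->2,1->2] -> levels [7 8 4]
Step 3: flows [1->0,0->2,1->2] -> levels [7 6 6]
Step 4: flows [0->1,0->2,1=2] -> levels [5 7 7]
Step 5: flows [1->0,2->0,1=2] -> levels [7 6 6]
  -> period-2 cycle (repeats step 3); tank 0 never drops to <=2
Tank 0 never reaches <=2 within 15 steps

Answer: -1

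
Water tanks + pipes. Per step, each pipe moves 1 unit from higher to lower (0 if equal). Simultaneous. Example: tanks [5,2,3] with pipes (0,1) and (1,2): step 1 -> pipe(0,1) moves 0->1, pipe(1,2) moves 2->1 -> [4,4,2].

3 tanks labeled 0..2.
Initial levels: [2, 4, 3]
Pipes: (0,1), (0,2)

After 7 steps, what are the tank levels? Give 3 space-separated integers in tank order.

Answer: 4 3 2

Derivation:
Step 1: flows [1->0,2->0] -> levels [4 3 2]
Step 2: flows [0->1,0->2] -> levels [2 4 3]
  -> period-2 cycle: step 2 state = step 0 state
  -> state at step 7: (7-0) mod 2 = 1, same as step 1 -> [4 3 2]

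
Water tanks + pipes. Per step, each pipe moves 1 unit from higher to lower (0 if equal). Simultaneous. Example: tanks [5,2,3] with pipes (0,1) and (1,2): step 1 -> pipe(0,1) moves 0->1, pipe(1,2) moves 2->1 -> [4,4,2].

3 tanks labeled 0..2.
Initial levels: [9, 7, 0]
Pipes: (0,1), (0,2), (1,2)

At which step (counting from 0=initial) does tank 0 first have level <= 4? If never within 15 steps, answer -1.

Step 1: flows [0->1,0->2,1->2] -> levels [7 7 2]
Step 2: flows [0=1,0->2,1->2] -> levels [6 6 4]
Step 3: flows [0=1,0->2,1->2] -> levels [5 5 6]
Step 4: flows [0=1,2->0,2->1] -> levels [6 6 4]
  -> period-2 cycle (repeats step 2); tank 0 never drops to <=4
Tank 0 never reaches <=4 within 15 steps

Answer: -1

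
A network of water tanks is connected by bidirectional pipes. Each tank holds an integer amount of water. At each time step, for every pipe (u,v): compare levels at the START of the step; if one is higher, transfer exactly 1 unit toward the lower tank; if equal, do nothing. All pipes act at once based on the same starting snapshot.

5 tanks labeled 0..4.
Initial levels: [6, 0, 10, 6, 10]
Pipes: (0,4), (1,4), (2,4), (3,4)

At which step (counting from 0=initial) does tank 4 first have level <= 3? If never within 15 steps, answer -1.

Answer: -1

Derivation:
Step 1: flows [4->0,4->1,2=4,4->3] -> levels [7 1 10 7 7]
Step 2: flows [0=4,4->1,2->4,3=4] -> levels [7 2 9 7 7]
Step 3: flows [0=4,4->1,2->4,3=4] -> levels [7 3 8 7 7]
Step 4: flows [0=4,4->1,2->4,3=4] -> levels [7 4 7 7 7]
Step 5: flows [0=4,4->1,2=4,3=4] -> levels [7 5 7 7 6]
Step 6: flows [0->4,4->1,2->4,3->4] -> levels [6 6 6 6 8]
Step 7: flows [4->0,4->1,4->2,4->3] -> levels [7 7 7 7 4]
Step 8: flows [0->4,1->4,2->4,3->4] -> levels [6 6 6 6 8]
  -> period-2 cycle (repeats step 6); tank 4 never drops to <=3
Tank 4 never reaches <=3 within 15 steps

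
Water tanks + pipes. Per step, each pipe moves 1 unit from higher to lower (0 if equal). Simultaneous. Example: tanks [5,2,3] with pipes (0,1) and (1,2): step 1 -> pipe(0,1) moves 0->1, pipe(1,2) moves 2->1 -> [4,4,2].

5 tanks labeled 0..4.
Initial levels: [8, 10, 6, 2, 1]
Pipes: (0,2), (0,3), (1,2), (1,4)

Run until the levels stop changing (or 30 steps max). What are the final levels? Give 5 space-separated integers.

Answer: 5 4 6 6 6

Derivation:
Step 1: flows [0->2,0->3,1->2,1->4] -> levels [6 8 8 3 2]
Step 2: flows [2->0,0->3,1=2,1->4] -> levels [6 7 7 4 3]
Step 3: flows [2->0,0->3,1=2,1->4] -> levels [6 6 6 5 4]
Step 4: flows [0=2,0->3,1=2,1->4] -> levels [5 5 6 6 5]
Step 5: flows [2->0,3->0,2->1,1=4] -> levels [7 6 4 5 5]
Step 6: flows [0->2,0->3,1->2,1->4] -> levels [5 4 6 6 6]
Step 7: flows [2->0,3->0,2->1,4->1] -> levels [7 6 4 5 5]
  -> period-2 cycle: step 7 state = step 5 state; never stabilizes
  -> state at step 30: (30-5) mod 2 = 1, same as step 6 -> [5 4 6 6 6]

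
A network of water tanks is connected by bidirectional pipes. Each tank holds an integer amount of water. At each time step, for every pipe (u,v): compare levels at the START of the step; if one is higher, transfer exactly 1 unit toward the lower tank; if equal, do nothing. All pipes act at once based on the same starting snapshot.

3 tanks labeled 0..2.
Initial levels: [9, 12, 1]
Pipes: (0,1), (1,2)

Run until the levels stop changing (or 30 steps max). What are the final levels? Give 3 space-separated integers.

Answer: 8 6 8

Derivation:
Step 1: flows [1->0,1->2] -> levels [10 10 2]
Step 2: flows [0=1,1->2] -> levels [10 9 3]
Step 3: flows [0->1,1->2] -> levels [9 9 4]
Step 4: flows [0=1,1->2] -> levels [9 8 5]
Step 5: flows [0->1,1->2] -> levels [8 8 6]
Step 6: flows [0=1,1->2] -> levels [8 7 7]
Step 7: flows [0->1,1=2] -> levels [7 8 7]
Step 8: flows [1->0,1->2] -> levels [8 6 8]
Step 9: flows [0->1,2->1] -> levels [7 8 7]
  -> period-2 cycle: step 9 state = step 7 state; never stabilizes
  -> state at step 30: (30-7) mod 2 = 1, same as step 8 -> [8 6 8]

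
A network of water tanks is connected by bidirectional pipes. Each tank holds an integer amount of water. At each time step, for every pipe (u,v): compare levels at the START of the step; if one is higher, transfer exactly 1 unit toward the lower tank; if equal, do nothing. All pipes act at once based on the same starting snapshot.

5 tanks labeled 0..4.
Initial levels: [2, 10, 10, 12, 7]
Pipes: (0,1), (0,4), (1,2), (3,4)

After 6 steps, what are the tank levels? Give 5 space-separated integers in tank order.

Answer: 7 9 8 8 9

Derivation:
Step 1: flows [1->0,4->0,1=2,3->4] -> levels [4 9 10 11 7]
Step 2: flows [1->0,4->0,2->1,3->4] -> levels [6 9 9 10 7]
Step 3: flows [1->0,4->0,1=2,3->4] -> levels [8 8 9 9 7]
Step 4: flows [0=1,0->4,2->1,3->4] -> levels [7 9 8 8 9]
Step 5: flows [1->0,4->0,1->2,4->3] -> levels [9 7 9 9 7]
Step 6: flows [0->1,0->4,2->1,3->4] -> levels [7 9 8 8 9]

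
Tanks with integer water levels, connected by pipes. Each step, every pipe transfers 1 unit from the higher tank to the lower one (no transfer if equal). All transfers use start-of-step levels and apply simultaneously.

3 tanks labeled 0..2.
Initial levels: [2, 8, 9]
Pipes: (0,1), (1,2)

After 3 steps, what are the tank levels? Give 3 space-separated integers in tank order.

Answer: 5 7 7

Derivation:
Step 1: flows [1->0,2->1] -> levels [3 8 8]
Step 2: flows [1->0,1=2] -> levels [4 7 8]
Step 3: flows [1->0,2->1] -> levels [5 7 7]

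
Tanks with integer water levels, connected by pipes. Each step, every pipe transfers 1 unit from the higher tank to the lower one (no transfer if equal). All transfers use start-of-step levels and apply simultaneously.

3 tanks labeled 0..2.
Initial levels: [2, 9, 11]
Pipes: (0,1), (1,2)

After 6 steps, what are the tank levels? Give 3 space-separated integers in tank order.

Answer: 7 8 7

Derivation:
Step 1: flows [1->0,2->1] -> levels [3 9 10]
Step 2: flows [1->0,2->1] -> levels [4 9 9]
Step 3: flows [1->0,1=2] -> levels [5 8 9]
Step 4: flows [1->0,2->1] -> levels [6 8 8]
Step 5: flows [1->0,1=2] -> levels [7 7 8]
Step 6: flows [0=1,2->1] -> levels [7 8 7]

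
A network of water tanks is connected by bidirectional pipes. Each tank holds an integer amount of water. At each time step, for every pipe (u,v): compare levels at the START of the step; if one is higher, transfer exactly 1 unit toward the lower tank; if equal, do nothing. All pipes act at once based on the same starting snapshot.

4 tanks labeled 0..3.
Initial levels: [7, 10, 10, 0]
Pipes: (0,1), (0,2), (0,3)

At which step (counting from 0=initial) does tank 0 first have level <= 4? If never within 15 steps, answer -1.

Step 1: flows [1->0,2->0,0->3] -> levels [8 9 9 1]
Step 2: flows [1->0,2->0,0->3] -> levels [9 8 8 2]
Step 3: flows [0->1,0->2,0->3] -> levels [6 9 9 3]
Step 4: flows [1->0,2->0,0->3] -> levels [7 8 8 4]
Step 5: flows [1->0,2->0,0->3] -> levels [8 7 7 5]
Step 6: flows [0->1,0->2,0->3] -> levels [5 8 8 6]
Step 7: flows [1->0,2->0,3->0] -> levels [8 7 7 5]
  -> period-2 cycle (repeats step 5); tank 0 never drops to <=4
Tank 0 never reaches <=4 within 15 steps

Answer: -1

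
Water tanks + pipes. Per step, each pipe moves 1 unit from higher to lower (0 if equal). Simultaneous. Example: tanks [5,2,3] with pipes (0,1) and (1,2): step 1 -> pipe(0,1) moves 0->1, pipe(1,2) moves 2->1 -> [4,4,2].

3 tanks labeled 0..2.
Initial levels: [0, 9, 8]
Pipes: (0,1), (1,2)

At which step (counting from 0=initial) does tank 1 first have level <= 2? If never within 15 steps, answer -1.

Answer: -1

Derivation:
Step 1: flows [1->0,1->2] -> levels [1 7 9]
Step 2: flows [1->0,2->1] -> levels [2 7 8]
Step 3: flows [1->0,2->1] -> levels [3 7 7]
Step 4: flows [1->0,1=2] -> levels [4 6 7]
Step 5: flows [1->0,2->1] -> levels [5 6 6]
Step 6: flows [1->0,1=2] -> levels [6 5 6]
Step 7: flows [0->1,2->1] -> levels [5 7 5]
Step 8: flows [1->0,1->2] -> levels [6 5 6]
  -> period-2 cycle (repeats step 6); tank 1 never drops to <=2
Tank 1 never reaches <=2 within 15 steps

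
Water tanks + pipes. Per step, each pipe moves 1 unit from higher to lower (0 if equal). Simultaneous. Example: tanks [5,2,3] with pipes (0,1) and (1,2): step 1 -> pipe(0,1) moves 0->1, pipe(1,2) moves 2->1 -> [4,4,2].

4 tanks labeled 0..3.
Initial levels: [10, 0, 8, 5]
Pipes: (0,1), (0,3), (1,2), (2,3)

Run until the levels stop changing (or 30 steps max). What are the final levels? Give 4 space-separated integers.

Answer: 5 6 5 7

Derivation:
Step 1: flows [0->1,0->3,2->1,2->3] -> levels [8 2 6 7]
Step 2: flows [0->1,0->3,2->1,3->2] -> levels [6 4 6 7]
Step 3: flows [0->1,3->0,2->1,3->2] -> levels [6 6 6 5]
Step 4: flows [0=1,0->3,1=2,2->3] -> levels [5 6 5 7]
Step 5: flows [1->0,3->0,1->2,3->2] -> levels [7 4 7 5]
Step 6: flows [0->1,0->3,2->1,2->3] -> levels [5 6 5 7]
  -> period-2 cycle: step 6 state = step 4 state; never stabilizes
  -> state at step 30: (30-4) mod 2 = 0, same as step 4 -> [5 6 5 7]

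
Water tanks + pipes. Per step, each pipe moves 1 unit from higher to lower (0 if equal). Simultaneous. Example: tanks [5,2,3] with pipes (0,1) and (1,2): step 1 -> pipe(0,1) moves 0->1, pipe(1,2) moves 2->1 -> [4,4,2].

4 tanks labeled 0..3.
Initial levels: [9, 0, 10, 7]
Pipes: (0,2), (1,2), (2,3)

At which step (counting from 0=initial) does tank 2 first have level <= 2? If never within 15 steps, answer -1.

Step 1: flows [2->0,2->1,2->3] -> levels [10 1 7 8]
Step 2: flows [0->2,2->1,3->2] -> levels [9 2 8 7]
Step 3: flows [0->2,2->1,2->3] -> levels [8 3 7 8]
Step 4: flows [0->2,2->1,3->2] -> levels [7 4 8 7]
Step 5: flows [2->0,2->1,2->3] -> levels [8 5 5 8]
Step 6: flows [0->2,1=2,3->2] -> levels [7 5 7 7]
Step 7: flows [0=2,2->1,2=3] -> levels [7 6 6 7]
Step 8: flows [0->2,1=2,3->2] -> levels [6 6 8 6]
Step 9: flows [2->0,2->1,2->3] -> levels [7 7 5 7]
Step 10: flows [0->2,1->2,3->2] -> levels [6 6 8 6]
  -> period-2 cycle (repeats step 8); tank 2 never drops to <=2
Tank 2 never reaches <=2 within 15 steps

Answer: -1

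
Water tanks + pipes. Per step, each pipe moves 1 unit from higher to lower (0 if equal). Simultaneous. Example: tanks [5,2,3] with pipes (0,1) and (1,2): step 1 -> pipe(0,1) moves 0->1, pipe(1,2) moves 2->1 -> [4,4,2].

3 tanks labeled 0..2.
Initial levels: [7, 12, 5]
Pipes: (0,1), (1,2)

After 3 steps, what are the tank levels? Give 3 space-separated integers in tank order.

Answer: 8 8 8

Derivation:
Step 1: flows [1->0,1->2] -> levels [8 10 6]
Step 2: flows [1->0,1->2] -> levels [9 8 7]
Step 3: flows [0->1,1->2] -> levels [8 8 8]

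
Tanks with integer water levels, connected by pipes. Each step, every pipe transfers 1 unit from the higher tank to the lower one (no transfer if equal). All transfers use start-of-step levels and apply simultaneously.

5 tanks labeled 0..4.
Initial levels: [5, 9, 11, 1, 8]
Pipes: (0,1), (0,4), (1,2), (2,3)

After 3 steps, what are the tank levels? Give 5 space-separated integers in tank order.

Step 1: flows [1->0,4->0,2->1,2->3] -> levels [7 9 9 2 7]
Step 2: flows [1->0,0=4,1=2,2->3] -> levels [8 8 8 3 7]
Step 3: flows [0=1,0->4,1=2,2->3] -> levels [7 8 7 4 8]

Answer: 7 8 7 4 8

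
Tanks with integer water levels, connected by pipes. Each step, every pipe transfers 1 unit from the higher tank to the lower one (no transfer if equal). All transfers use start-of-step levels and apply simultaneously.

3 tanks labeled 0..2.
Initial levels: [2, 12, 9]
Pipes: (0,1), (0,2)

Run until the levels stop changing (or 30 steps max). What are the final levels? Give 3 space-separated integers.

Step 1: flows [1->0,2->0] -> levels [4 11 8]
Step 2: flows [1->0,2->0] -> levels [6 10 7]
Step 3: flows [1->0,2->0] -> levels [8 9 6]
Step 4: flows [1->0,0->2] -> levels [8 8 7]
Step 5: flows [0=1,0->2] -> levels [7 8 8]
Step 6: flows [1->0,2->0] -> levels [9 7 7]
Step 7: flows [0->1,0->2] -> levels [7 8 8]
  -> period-2 cycle: step 7 state = step 5 state; never stabilizes
  -> state at step 30: (30-5) mod 2 = 1, same as step 6 -> [9 7 7]

Answer: 9 7 7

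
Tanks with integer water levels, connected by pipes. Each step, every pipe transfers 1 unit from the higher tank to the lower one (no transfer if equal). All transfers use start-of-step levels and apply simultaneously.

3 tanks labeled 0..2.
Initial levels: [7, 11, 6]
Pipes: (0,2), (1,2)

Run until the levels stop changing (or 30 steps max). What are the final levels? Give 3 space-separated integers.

Step 1: flows [0->2,1->2] -> levels [6 10 8]
Step 2: flows [2->0,1->2] -> levels [7 9 8]
Step 3: flows [2->0,1->2] -> levels [8 8 8]
Step 4: flows [0=2,1=2] -> levels [8 8 8]
  -> stable (no change)

Answer: 8 8 8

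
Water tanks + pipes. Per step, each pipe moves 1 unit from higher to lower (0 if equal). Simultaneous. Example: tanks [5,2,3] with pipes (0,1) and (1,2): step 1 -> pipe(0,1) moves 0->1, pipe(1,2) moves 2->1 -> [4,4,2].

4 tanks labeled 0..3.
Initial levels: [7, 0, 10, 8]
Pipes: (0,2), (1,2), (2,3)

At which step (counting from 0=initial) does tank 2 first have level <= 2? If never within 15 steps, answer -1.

Step 1: flows [2->0,2->1,2->3] -> levels [8 1 7 9]
Step 2: flows [0->2,2->1,3->2] -> levels [7 2 8 8]
Step 3: flows [2->0,2->1,2=3] -> levels [8 3 6 8]
Step 4: flows [0->2,2->1,3->2] -> levels [7 4 7 7]
Step 5: flows [0=2,2->1,2=3] -> levels [7 5 6 7]
Step 6: flows [0->2,2->1,3->2] -> levels [6 6 7 6]
Step 7: flows [2->0,2->1,2->3] -> levels [7 7 4 7]
Step 8: flows [0->2,1->2,3->2] -> levels [6 6 7 6]
  -> period-2 cycle (repeats step 6); tank 2 never drops to <=2
Tank 2 never reaches <=2 within 15 steps

Answer: -1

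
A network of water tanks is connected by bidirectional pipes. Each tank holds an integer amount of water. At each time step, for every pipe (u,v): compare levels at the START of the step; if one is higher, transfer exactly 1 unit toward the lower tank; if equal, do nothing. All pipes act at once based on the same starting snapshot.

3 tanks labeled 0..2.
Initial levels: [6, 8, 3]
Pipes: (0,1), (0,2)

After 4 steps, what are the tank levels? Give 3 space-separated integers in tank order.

Step 1: flows [1->0,0->2] -> levels [6 7 4]
Step 2: flows [1->0,0->2] -> levels [6 6 5]
Step 3: flows [0=1,0->2] -> levels [5 6 6]
Step 4: flows [1->0,2->0] -> levels [7 5 5]

Answer: 7 5 5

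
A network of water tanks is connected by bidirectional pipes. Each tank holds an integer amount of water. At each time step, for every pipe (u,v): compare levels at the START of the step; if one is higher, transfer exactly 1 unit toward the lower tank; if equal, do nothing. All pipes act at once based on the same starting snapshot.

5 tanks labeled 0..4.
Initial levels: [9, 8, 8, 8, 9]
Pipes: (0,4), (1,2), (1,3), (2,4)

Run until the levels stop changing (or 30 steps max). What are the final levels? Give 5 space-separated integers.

Answer: 8 9 7 8 10

Derivation:
Step 1: flows [0=4,1=2,1=3,4->2] -> levels [9 8 9 8 8]
Step 2: flows [0->4,2->1,1=3,2->4] -> levels [8 9 7 8 10]
Step 3: flows [4->0,1->2,1->3,4->2] -> levels [9 7 9 9 8]
Step 4: flows [0->4,2->1,3->1,2->4] -> levels [8 9 7 8 10]
  -> period-2 cycle: step 4 state = step 2 state; never stabilizes
  -> state at step 30: (30-2) mod 2 = 0, same as step 2 -> [8 9 7 8 10]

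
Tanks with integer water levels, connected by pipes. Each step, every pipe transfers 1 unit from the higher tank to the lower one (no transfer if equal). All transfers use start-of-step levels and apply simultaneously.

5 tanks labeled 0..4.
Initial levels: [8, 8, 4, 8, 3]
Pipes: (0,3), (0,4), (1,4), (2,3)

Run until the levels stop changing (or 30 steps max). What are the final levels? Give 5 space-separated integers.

Step 1: flows [0=3,0->4,1->4,3->2] -> levels [7 7 5 7 5]
Step 2: flows [0=3,0->4,1->4,3->2] -> levels [6 6 6 6 7]
Step 3: flows [0=3,4->0,4->1,2=3] -> levels [7 7 6 6 5]
Step 4: flows [0->3,0->4,1->4,2=3] -> levels [5 6 6 7 7]
Step 5: flows [3->0,4->0,4->1,3->2] -> levels [7 7 7 5 5]
Step 6: flows [0->3,0->4,1->4,2->3] -> levels [5 6 6 7 7]
  -> period-2 cycle: step 6 state = step 4 state; never stabilizes
  -> state at step 30: (30-4) mod 2 = 0, same as step 4 -> [5 6 6 7 7]

Answer: 5 6 6 7 7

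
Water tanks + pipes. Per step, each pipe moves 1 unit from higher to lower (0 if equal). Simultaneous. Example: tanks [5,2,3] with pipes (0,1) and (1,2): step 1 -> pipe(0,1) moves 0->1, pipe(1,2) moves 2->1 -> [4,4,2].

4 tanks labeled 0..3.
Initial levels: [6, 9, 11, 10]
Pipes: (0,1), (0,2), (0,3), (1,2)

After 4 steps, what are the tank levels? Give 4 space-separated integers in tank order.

Step 1: flows [1->0,2->0,3->0,2->1] -> levels [9 9 9 9]
Step 2: flows [0=1,0=2,0=3,1=2] -> levels [9 9 9 9]
  -> stable; steps 3..4 unchanged -> [9 9 9 9]

Answer: 9 9 9 9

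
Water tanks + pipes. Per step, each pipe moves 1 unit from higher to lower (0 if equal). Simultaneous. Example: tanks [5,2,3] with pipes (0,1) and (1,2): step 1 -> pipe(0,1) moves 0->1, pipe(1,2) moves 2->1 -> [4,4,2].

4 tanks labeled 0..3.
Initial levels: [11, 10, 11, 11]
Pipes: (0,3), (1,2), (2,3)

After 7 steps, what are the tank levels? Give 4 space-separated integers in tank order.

Answer: 10 11 10 12

Derivation:
Step 1: flows [0=3,2->1,2=3] -> levels [11 11 10 11]
Step 2: flows [0=3,1->2,3->2] -> levels [11 10 12 10]
Step 3: flows [0->3,2->1,2->3] -> levels [10 11 10 12]
Step 4: flows [3->0,1->2,3->2] -> levels [11 10 12 10]
  -> period-2 cycle: step 4 state = step 2 state
  -> state at step 7: (7-2) mod 2 = 1, same as step 3 -> [10 11 10 12]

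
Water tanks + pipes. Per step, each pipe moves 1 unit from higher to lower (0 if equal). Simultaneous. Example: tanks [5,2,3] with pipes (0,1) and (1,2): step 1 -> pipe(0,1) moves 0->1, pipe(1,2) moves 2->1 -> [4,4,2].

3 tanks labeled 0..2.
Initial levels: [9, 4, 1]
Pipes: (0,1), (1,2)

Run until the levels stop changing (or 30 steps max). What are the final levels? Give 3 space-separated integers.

Answer: 4 6 4

Derivation:
Step 1: flows [0->1,1->2] -> levels [8 4 2]
Step 2: flows [0->1,1->2] -> levels [7 4 3]
Step 3: flows [0->1,1->2] -> levels [6 4 4]
Step 4: flows [0->1,1=2] -> levels [5 5 4]
Step 5: flows [0=1,1->2] -> levels [5 4 5]
Step 6: flows [0->1,2->1] -> levels [4 6 4]
Step 7: flows [1->0,1->2] -> levels [5 4 5]
  -> period-2 cycle: step 7 state = step 5 state; never stabilizes
  -> state at step 30: (30-5) mod 2 = 1, same as step 6 -> [4 6 4]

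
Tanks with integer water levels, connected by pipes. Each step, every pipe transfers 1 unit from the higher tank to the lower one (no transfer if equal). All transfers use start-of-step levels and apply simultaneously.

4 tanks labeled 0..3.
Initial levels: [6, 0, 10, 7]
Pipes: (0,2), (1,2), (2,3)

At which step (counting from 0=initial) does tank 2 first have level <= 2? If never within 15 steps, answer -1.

Step 1: flows [2->0,2->1,2->3] -> levels [7 1 7 8]
Step 2: flows [0=2,2->1,3->2] -> levels [7 2 7 7]
Step 3: flows [0=2,2->1,2=3] -> levels [7 3 6 7]
Step 4: flows [0->2,2->1,3->2] -> levels [6 4 7 6]
Step 5: flows [2->0,2->1,2->3] -> levels [7 5 4 7]
Step 6: flows [0->2,1->2,3->2] -> levels [6 4 7 6]
  -> period-2 cycle (repeats step 4); tank 2 never drops to <=2
Tank 2 never reaches <=2 within 15 steps

Answer: -1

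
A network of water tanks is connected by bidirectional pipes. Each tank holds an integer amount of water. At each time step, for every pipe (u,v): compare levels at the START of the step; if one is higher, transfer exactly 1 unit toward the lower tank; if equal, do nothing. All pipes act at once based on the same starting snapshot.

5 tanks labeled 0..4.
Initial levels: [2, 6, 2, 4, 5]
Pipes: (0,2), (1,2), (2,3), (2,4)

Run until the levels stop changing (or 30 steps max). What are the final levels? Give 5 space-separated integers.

Step 1: flows [0=2,1->2,3->2,4->2] -> levels [2 5 5 3 4]
Step 2: flows [2->0,1=2,2->3,2->4] -> levels [3 5 2 4 5]
Step 3: flows [0->2,1->2,3->2,4->2] -> levels [2 4 6 3 4]
Step 4: flows [2->0,2->1,2->3,2->4] -> levels [3 5 2 4 5]
  -> period-2 cycle: step 4 state = step 2 state; never stabilizes
  -> state at step 30: (30-2) mod 2 = 0, same as step 2 -> [3 5 2 4 5]

Answer: 3 5 2 4 5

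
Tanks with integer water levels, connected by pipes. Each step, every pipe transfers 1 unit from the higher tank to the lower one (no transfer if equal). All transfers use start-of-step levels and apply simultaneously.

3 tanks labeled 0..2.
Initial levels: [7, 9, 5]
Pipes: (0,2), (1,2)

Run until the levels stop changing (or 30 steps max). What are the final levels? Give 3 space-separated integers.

Answer: 7 7 7

Derivation:
Step 1: flows [0->2,1->2] -> levels [6 8 7]
Step 2: flows [2->0,1->2] -> levels [7 7 7]
Step 3: flows [0=2,1=2] -> levels [7 7 7]
  -> stable (no change)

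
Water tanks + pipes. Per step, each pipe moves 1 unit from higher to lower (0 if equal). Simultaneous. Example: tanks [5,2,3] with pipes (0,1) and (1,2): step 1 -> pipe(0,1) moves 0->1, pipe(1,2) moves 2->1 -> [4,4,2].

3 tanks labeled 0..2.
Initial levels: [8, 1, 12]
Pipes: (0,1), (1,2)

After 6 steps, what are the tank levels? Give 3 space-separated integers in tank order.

Answer: 7 7 7

Derivation:
Step 1: flows [0->1,2->1] -> levels [7 3 11]
Step 2: flows [0->1,2->1] -> levels [6 5 10]
Step 3: flows [0->1,2->1] -> levels [5 7 9]
Step 4: flows [1->0,2->1] -> levels [6 7 8]
Step 5: flows [1->0,2->1] -> levels [7 7 7]
Step 6: flows [0=1,1=2] -> levels [7 7 7]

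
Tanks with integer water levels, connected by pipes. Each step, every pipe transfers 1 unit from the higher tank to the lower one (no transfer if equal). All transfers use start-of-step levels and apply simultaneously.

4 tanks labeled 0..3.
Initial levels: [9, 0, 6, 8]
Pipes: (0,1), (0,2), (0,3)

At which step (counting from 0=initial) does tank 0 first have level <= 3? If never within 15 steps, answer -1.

Answer: -1

Derivation:
Step 1: flows [0->1,0->2,0->3] -> levels [6 1 7 9]
Step 2: flows [0->1,2->0,3->0] -> levels [7 2 6 8]
Step 3: flows [0->1,0->2,3->0] -> levels [6 3 7 7]
Step 4: flows [0->1,2->0,3->0] -> levels [7 4 6 6]
Step 5: flows [0->1,0->2,0->3] -> levels [4 5 7 7]
Step 6: flows [1->0,2->0,3->0] -> levels [7 4 6 6]
  -> period-2 cycle (repeats step 4); tank 0 never drops to <=3
Tank 0 never reaches <=3 within 15 steps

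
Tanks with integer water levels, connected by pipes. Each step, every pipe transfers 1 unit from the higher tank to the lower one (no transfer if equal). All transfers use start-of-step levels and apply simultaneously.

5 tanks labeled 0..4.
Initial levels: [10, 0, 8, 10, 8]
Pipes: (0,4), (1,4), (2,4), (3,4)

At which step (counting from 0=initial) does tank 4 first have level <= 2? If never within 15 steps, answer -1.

Step 1: flows [0->4,4->1,2=4,3->4] -> levels [9 1 8 9 9]
Step 2: flows [0=4,4->1,4->2,3=4] -> levels [9 2 9 9 7]
Step 3: flows [0->4,4->1,2->4,3->4] -> levels [8 3 8 8 9]
Step 4: flows [4->0,4->1,4->2,4->3] -> levels [9 4 9 9 5]
Step 5: flows [0->4,4->1,2->4,3->4] -> levels [8 5 8 8 7]
Step 6: flows [0->4,4->1,2->4,3->4] -> levels [7 6 7 7 9]
Step 7: flows [4->0,4->1,4->2,4->3] -> levels [8 7 8 8 5]
Step 8: flows [0->4,1->4,2->4,3->4] -> levels [7 6 7 7 9]
  -> period-2 cycle (repeats step 6); tank 4 never drops to <=2
Tank 4 never reaches <=2 within 15 steps

Answer: -1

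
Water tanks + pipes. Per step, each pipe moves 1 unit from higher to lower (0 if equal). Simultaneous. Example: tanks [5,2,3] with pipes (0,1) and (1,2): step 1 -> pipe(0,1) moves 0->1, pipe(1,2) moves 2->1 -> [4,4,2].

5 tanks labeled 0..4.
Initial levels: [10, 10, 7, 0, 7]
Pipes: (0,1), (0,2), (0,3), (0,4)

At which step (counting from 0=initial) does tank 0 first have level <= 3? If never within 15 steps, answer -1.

Answer: -1

Derivation:
Step 1: flows [0=1,0->2,0->3,0->4] -> levels [7 10 8 1 8]
Step 2: flows [1->0,2->0,0->3,4->0] -> levels [9 9 7 2 7]
Step 3: flows [0=1,0->2,0->3,0->4] -> levels [6 9 8 3 8]
Step 4: flows [1->0,2->0,0->3,4->0] -> levels [8 8 7 4 7]
Step 5: flows [0=1,0->2,0->3,0->4] -> levels [5 8 8 5 8]
Step 6: flows [1->0,2->0,0=3,4->0] -> levels [8 7 7 5 7]
Step 7: flows [0->1,0->2,0->3,0->4] -> levels [4 8 8 6 8]
Step 8: flows [1->0,2->0,3->0,4->0] -> levels [8 7 7 5 7]
  -> period-2 cycle (repeats step 6); tank 0 never drops to <=3
Tank 0 never reaches <=3 within 15 steps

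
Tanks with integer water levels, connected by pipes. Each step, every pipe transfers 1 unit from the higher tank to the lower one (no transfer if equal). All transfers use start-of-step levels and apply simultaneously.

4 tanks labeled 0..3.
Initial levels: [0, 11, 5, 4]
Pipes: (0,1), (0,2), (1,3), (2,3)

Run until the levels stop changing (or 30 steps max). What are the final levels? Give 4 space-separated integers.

Step 1: flows [1->0,2->0,1->3,2->3] -> levels [2 9 3 6]
Step 2: flows [1->0,2->0,1->3,3->2] -> levels [4 7 3 6]
Step 3: flows [1->0,0->2,1->3,3->2] -> levels [4 5 5 6]
Step 4: flows [1->0,2->0,3->1,3->2] -> levels [6 5 5 4]
Step 5: flows [0->1,0->2,1->3,2->3] -> levels [4 5 5 6]
  -> period-2 cycle: step 5 state = step 3 state; never stabilizes
  -> state at step 30: (30-3) mod 2 = 1, same as step 4 -> [6 5 5 4]

Answer: 6 5 5 4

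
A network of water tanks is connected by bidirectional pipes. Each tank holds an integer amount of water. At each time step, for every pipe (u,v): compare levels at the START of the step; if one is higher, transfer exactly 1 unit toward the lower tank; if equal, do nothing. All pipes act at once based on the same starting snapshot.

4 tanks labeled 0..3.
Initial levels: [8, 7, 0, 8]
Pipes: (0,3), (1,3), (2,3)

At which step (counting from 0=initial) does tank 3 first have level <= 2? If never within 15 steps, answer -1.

Step 1: flows [0=3,3->1,3->2] -> levels [8 8 1 6]
Step 2: flows [0->3,1->3,3->2] -> levels [7 7 2 7]
Step 3: flows [0=3,1=3,3->2] -> levels [7 7 3 6]
Step 4: flows [0->3,1->3,3->2] -> levels [6 6 4 7]
Step 5: flows [3->0,3->1,3->2] -> levels [7 7 5 4]
Step 6: flows [0->3,1->3,2->3] -> levels [6 6 4 7]
  -> period-2 cycle (repeats step 4); tank 3 never drops to <=2
Tank 3 never reaches <=2 within 15 steps

Answer: -1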